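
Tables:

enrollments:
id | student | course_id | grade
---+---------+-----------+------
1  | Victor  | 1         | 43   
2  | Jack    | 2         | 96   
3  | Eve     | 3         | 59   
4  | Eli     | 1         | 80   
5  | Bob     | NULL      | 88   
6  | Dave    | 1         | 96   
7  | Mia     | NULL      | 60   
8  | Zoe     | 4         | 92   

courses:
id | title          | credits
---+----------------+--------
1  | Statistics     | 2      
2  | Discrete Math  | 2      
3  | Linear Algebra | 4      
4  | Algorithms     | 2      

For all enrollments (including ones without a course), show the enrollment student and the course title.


LEFT JOIN keeps every row from enrollments (the left table); where course_id has no match in courses, the course columns become NULL. Walk through each enrollment:
  - enrollment 1 (Victor): course_id=1 -> matches Statistics
  - enrollment 2 (Jack): course_id=2 -> matches Discrete Math
  - enrollment 3 (Eve): course_id=3 -> matches Linear Algebra
  - enrollment 4 (Eli): course_id=1 -> matches Statistics
  - enrollment 5 (Bob): course_id=NULL, no match -> kept with NULL
  - enrollment 6 (Dave): course_id=1 -> matches Statistics
  - enrollment 7 (Mia): course_id=NULL, no match -> kept with NULL
  - enrollment 8 (Zoe): course_id=4 -> matches Algorithms
All 8 rows appear; 2 have NULL course.

SQL:
SELECT a.student, b.title AS course
FROM enrollments a
LEFT JOIN courses b ON a.course_id = b.id

Result:
student | course        
--------+---------------
Victor  | Statistics    
Jack    | Discrete Math 
Eve     | Linear Algebra
Eli     | Statistics    
Bob     | NULL          
Dave    | Statistics    
Mia     | NULL          
Zoe     | Algorithms    


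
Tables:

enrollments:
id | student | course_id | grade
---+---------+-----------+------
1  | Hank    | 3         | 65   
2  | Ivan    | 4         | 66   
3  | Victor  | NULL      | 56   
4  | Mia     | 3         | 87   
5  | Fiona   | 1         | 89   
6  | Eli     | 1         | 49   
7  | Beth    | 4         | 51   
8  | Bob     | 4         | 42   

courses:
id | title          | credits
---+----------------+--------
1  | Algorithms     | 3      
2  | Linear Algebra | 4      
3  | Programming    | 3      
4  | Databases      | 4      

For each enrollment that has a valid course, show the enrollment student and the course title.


INNER JOIN keeps only enrollments rows whose course_id matches an id in courses. Walk through each enrollment:
  - enrollment 1 (Hank): course_id=3 -> matches Programming
  - enrollment 2 (Ivan): course_id=4 -> matches Databases
  - enrollment 3 (Victor): course_id=NULL, no match -> dropped
  - enrollment 4 (Mia): course_id=3 -> matches Programming
  - enrollment 5 (Fiona): course_id=1 -> matches Algorithms
  - enrollment 6 (Eli): course_id=1 -> matches Algorithms
  - enrollment 7 (Beth): course_id=4 -> matches Databases
  - enrollment 8 (Bob): course_id=4 -> matches Databases
So 1 of 8 rows is dropped.

SQL:
SELECT a.student, b.title AS course
FROM enrollments a
INNER JOIN courses b ON a.course_id = b.id

Result:
student | course     
--------+------------
Hank    | Programming
Ivan    | Databases  
Mia     | Programming
Fiona   | Algorithms 
Eli     | Algorithms 
Beth    | Databases  
Bob     | Databases  


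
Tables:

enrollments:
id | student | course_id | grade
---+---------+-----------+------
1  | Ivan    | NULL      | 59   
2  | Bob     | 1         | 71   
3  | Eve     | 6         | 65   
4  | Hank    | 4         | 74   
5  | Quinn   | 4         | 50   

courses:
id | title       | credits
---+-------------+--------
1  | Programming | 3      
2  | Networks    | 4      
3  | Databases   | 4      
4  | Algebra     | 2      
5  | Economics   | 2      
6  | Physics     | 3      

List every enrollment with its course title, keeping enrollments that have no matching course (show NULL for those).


LEFT JOIN keeps every row from enrollments (the left table); where course_id has no match in courses, the course columns become NULL. Walk through each enrollment:
  - enrollment 1 (Ivan): course_id=NULL, no match -> kept with NULL
  - enrollment 2 (Bob): course_id=1 -> matches Programming
  - enrollment 3 (Eve): course_id=6 -> matches Physics
  - enrollment 4 (Hank): course_id=4 -> matches Algebra
  - enrollment 5 (Quinn): course_id=4 -> matches Algebra
All 5 rows appear; 1 has NULL course.

SQL:
SELECT a.student, b.title AS course
FROM enrollments a
LEFT JOIN courses b ON a.course_id = b.id

Result:
student | course     
--------+------------
Ivan    | NULL       
Bob     | Programming
Eve     | Physics    
Hank    | Algebra    
Quinn   | Algebra    


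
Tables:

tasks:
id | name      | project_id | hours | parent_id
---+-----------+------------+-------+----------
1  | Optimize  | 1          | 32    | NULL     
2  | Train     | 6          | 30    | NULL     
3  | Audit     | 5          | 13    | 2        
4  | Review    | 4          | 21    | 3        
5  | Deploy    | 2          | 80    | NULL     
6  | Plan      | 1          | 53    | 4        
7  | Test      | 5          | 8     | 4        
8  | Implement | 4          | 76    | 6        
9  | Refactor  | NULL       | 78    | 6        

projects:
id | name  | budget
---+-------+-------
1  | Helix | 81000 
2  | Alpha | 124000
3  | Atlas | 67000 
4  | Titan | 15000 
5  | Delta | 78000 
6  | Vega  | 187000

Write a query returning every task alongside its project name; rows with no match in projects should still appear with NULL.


LEFT JOIN keeps every row from tasks (the left table); where project_id has no match in projects, the project columns become NULL. Walk through each task:
  - task 1 (Optimize): project_id=1 -> matches Helix
  - task 2 (Train): project_id=6 -> matches Vega
  - task 3 (Audit): project_id=5 -> matches Delta
  - task 4 (Review): project_id=4 -> matches Titan
  - task 5 (Deploy): project_id=2 -> matches Alpha
  - task 6 (Plan): project_id=1 -> matches Helix
  - task 7 (Test): project_id=5 -> matches Delta
  - task 8 (Implement): project_id=4 -> matches Titan
  - task 9 (Refactor): project_id=NULL, no match -> kept with NULL
All 9 rows appear; 1 has NULL project.

SQL:
SELECT a.name, b.name AS project
FROM tasks a
LEFT JOIN projects b ON a.project_id = b.id

Result:
name      | project
----------+--------
Optimize  | Helix  
Train     | Vega   
Audit     | Delta  
Review    | Titan  
Deploy    | Alpha  
Plan      | Helix  
Test      | Delta  
Implement | Titan  
Refactor  | NULL   


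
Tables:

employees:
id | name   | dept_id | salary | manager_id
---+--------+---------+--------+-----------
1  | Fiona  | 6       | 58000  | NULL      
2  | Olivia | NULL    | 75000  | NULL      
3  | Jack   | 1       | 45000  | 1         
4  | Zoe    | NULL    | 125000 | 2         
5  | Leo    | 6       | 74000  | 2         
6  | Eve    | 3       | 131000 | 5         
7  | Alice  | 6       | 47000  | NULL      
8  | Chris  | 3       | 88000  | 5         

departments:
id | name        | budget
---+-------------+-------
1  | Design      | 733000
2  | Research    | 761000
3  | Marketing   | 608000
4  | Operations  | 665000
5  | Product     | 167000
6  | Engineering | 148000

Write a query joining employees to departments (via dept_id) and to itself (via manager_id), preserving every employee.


Two LEFT JOINs from the same base table employees: one to departments via dept_id, one to employees itself via manager_id. Both are LEFT so every employee is preserved.
Match against departments:
  - employee 1 (Fiona): dept_id=6 -> matches Engineering
  - employee 2 (Olivia): dept_id=NULL, no match -> kept with NULL
  - employee 3 (Jack): dept_id=1 -> matches Design
  - employee 4 (Zoe): dept_id=NULL, no match -> kept with NULL
  - employee 5 (Leo): dept_id=6 -> matches Engineering
  - employee 6 (Eve): dept_id=3 -> matches Marketing
  - employee 7 (Alice): dept_id=6 -> matches Engineering
  - employee 8 (Chris): dept_id=3 -> matches Marketing
Match against employees (self):
  - employee 1 (Fiona): manager_id=NULL -> NULL
  - employee 2 (Olivia): manager_id=NULL -> NULL
  - employee 3 (Jack): manager_id=1 -> Fiona
  - employee 4 (Zoe): manager_id=2 -> Olivia
  - employee 5 (Leo): manager_id=2 -> Olivia
  - employee 6 (Eve): manager_id=5 -> Leo
  - employee 7 (Alice): manager_id=NULL -> NULL
  - employee 8 (Chris): manager_id=5 -> Leo

SQL:
SELECT a.name, b.name AS department, c.name AS manager
FROM employees a
LEFT JOIN departments b ON a.dept_id = b.id
LEFT JOIN employees c ON a.manager_id = c.id

Result:
name   | department  | manager
-------+-------------+--------
Fiona  | Engineering | NULL   
Olivia | NULL        | NULL   
Jack   | Design      | Fiona  
Zoe    | NULL        | Olivia 
Leo    | Engineering | Olivia 
Eve    | Marketing   | Leo    
Alice  | Engineering | NULL   
Chris  | Marketing   | Leo    


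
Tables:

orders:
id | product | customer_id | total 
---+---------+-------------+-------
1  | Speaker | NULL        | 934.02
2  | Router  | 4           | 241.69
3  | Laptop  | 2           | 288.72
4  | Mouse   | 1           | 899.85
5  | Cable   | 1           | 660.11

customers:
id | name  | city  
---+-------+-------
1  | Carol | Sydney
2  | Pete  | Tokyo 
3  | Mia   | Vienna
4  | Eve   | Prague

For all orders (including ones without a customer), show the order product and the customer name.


LEFT JOIN keeps every row from orders (the left table); where customer_id has no match in customers, the customer columns become NULL. Walk through each order:
  - order 1 (Speaker): customer_id=NULL, no match -> kept with NULL
  - order 2 (Router): customer_id=4 -> matches Eve
  - order 3 (Laptop): customer_id=2 -> matches Pete
  - order 4 (Mouse): customer_id=1 -> matches Carol
  - order 5 (Cable): customer_id=1 -> matches Carol
All 5 rows appear; 1 has NULL customer.

SQL:
SELECT a.product, b.name AS customer
FROM orders a
LEFT JOIN customers b ON a.customer_id = b.id

Result:
product | customer
--------+---------
Speaker | NULL    
Router  | Eve     
Laptop  | Pete    
Mouse   | Carol   
Cable   | Carol   


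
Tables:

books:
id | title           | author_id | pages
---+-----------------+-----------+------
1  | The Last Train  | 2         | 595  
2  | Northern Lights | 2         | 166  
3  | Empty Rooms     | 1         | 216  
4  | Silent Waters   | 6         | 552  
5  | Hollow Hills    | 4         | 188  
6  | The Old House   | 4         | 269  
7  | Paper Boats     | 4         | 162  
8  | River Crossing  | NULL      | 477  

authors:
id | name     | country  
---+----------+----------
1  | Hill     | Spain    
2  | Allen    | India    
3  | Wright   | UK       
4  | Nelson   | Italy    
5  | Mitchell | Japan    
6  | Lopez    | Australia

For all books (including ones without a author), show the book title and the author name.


LEFT JOIN keeps every row from books (the left table); where author_id has no match in authors, the author columns become NULL. Walk through each book:
  - book 1 (The Last Train): author_id=2 -> matches Allen
  - book 2 (Northern Lights): author_id=2 -> matches Allen
  - book 3 (Empty Rooms): author_id=1 -> matches Hill
  - book 4 (Silent Waters): author_id=6 -> matches Lopez
  - book 5 (Hollow Hills): author_id=4 -> matches Nelson
  - book 6 (The Old House): author_id=4 -> matches Nelson
  - book 7 (Paper Boats): author_id=4 -> matches Nelson
  - book 8 (River Crossing): author_id=NULL, no match -> kept with NULL
All 8 rows appear; 1 has NULL author.

SQL:
SELECT a.title, b.name AS author
FROM books a
LEFT JOIN authors b ON a.author_id = b.id

Result:
title           | author
----------------+-------
The Last Train  | Allen 
Northern Lights | Allen 
Empty Rooms     | Hill  
Silent Waters   | Lopez 
Hollow Hills    | Nelson
The Old House   | Nelson
Paper Boats     | Nelson
River Crossing  | NULL  


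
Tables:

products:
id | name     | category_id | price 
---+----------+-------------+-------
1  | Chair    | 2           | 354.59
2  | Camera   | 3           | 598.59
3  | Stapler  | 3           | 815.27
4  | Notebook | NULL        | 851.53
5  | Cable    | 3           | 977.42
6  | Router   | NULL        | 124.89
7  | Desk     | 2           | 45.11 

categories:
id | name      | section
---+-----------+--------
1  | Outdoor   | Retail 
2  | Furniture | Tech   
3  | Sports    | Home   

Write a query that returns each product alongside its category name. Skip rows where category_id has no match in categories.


INNER JOIN keeps only products rows whose category_id matches an id in categories. Walk through each product:
  - product 1 (Chair): category_id=2 -> matches Furniture
  - product 2 (Camera): category_id=3 -> matches Sports
  - product 3 (Stapler): category_id=3 -> matches Sports
  - product 4 (Notebook): category_id=NULL, no match -> dropped
  - product 5 (Cable): category_id=3 -> matches Sports
  - product 6 (Router): category_id=NULL, no match -> dropped
  - product 7 (Desk): category_id=2 -> matches Furniture
So 2 of 7 rows are dropped.

SQL:
SELECT a.name, b.name AS category
FROM products a
INNER JOIN categories b ON a.category_id = b.id

Result:
name    | category 
--------+----------
Chair   | Furniture
Camera  | Sports   
Stapler | Sports   
Cable   | Sports   
Desk    | Furniture


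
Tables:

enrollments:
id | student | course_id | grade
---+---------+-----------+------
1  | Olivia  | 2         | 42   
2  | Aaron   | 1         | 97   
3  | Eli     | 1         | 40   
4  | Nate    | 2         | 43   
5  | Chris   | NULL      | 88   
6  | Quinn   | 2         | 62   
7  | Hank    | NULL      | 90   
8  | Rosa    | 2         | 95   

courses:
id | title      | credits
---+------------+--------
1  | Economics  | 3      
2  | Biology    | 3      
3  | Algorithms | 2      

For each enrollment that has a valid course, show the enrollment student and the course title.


INNER JOIN keeps only enrollments rows whose course_id matches an id in courses. Walk through each enrollment:
  - enrollment 1 (Olivia): course_id=2 -> matches Biology
  - enrollment 2 (Aaron): course_id=1 -> matches Economics
  - enrollment 3 (Eli): course_id=1 -> matches Economics
  - enrollment 4 (Nate): course_id=2 -> matches Biology
  - enrollment 5 (Chris): course_id=NULL, no match -> dropped
  - enrollment 6 (Quinn): course_id=2 -> matches Biology
  - enrollment 7 (Hank): course_id=NULL, no match -> dropped
  - enrollment 8 (Rosa): course_id=2 -> matches Biology
So 2 of 8 rows are dropped.

SQL:
SELECT a.student, b.title AS course
FROM enrollments a
INNER JOIN courses b ON a.course_id = b.id

Result:
student | course   
--------+----------
Olivia  | Biology  
Aaron   | Economics
Eli     | Economics
Nate    | Biology  
Quinn   | Biology  
Rosa    | Biology  


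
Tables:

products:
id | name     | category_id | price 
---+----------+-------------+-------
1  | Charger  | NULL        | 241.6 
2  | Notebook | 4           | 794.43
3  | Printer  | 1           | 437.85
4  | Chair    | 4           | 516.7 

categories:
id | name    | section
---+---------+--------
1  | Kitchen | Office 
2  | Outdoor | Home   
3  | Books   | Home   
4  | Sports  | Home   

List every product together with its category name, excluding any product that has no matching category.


INNER JOIN keeps only products rows whose category_id matches an id in categories. Walk through each product:
  - product 1 (Charger): category_id=NULL, no match -> dropped
  - product 2 (Notebook): category_id=4 -> matches Sports
  - product 3 (Printer): category_id=1 -> matches Kitchen
  - product 4 (Chair): category_id=4 -> matches Sports
So 1 of 4 rows is dropped.

SQL:
SELECT a.name, b.name AS category
FROM products a
INNER JOIN categories b ON a.category_id = b.id

Result:
name     | category
---------+---------
Notebook | Sports  
Printer  | Kitchen 
Chair    | Sports  


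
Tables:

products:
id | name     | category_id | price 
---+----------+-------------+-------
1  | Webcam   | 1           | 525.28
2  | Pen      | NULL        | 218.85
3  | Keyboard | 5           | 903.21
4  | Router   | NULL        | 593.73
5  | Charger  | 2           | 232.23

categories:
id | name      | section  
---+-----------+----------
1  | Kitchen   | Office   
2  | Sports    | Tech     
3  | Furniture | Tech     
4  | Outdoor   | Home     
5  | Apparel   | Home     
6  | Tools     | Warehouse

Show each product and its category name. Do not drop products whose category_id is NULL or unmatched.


LEFT JOIN keeps every row from products (the left table); where category_id has no match in categories, the category columns become NULL. Walk through each product:
  - product 1 (Webcam): category_id=1 -> matches Kitchen
  - product 2 (Pen): category_id=NULL, no match -> kept with NULL
  - product 3 (Keyboard): category_id=5 -> matches Apparel
  - product 4 (Router): category_id=NULL, no match -> kept with NULL
  - product 5 (Charger): category_id=2 -> matches Sports
All 5 rows appear; 2 have NULL category.

SQL:
SELECT a.name, b.name AS category
FROM products a
LEFT JOIN categories b ON a.category_id = b.id

Result:
name     | category
---------+---------
Webcam   | Kitchen 
Pen      | NULL    
Keyboard | Apparel 
Router   | NULL    
Charger  | Sports  


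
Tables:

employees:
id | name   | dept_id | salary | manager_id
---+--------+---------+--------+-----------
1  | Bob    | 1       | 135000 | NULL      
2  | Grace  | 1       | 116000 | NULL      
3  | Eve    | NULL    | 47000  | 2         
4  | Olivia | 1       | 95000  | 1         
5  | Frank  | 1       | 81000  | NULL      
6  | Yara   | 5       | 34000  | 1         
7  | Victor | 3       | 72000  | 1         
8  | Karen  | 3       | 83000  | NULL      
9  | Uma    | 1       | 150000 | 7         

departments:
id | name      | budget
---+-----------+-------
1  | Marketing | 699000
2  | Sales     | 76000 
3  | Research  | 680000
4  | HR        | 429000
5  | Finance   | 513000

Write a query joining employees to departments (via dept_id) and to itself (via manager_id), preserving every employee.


Two LEFT JOINs from the same base table employees: one to departments via dept_id, one to employees itself via manager_id. Both are LEFT so every employee is preserved.
Match against departments:
  - employee 1 (Bob): dept_id=1 -> matches Marketing
  - employee 2 (Grace): dept_id=1 -> matches Marketing
  - employee 3 (Eve): dept_id=NULL, no match -> kept with NULL
  - employee 4 (Olivia): dept_id=1 -> matches Marketing
  - employee 5 (Frank): dept_id=1 -> matches Marketing
  - employee 6 (Yara): dept_id=5 -> matches Finance
  - employee 7 (Victor): dept_id=3 -> matches Research
  - employee 8 (Karen): dept_id=3 -> matches Research
  - employee 9 (Uma): dept_id=1 -> matches Marketing
Match against employees (self):
  - employee 1 (Bob): manager_id=NULL -> NULL
  - employee 2 (Grace): manager_id=NULL -> NULL
  - employee 3 (Eve): manager_id=2 -> Grace
  - employee 4 (Olivia): manager_id=1 -> Bob
  - employee 5 (Frank): manager_id=NULL -> NULL
  - employee 6 (Yara): manager_id=1 -> Bob
  - employee 7 (Victor): manager_id=1 -> Bob
  - employee 8 (Karen): manager_id=NULL -> NULL
  - employee 9 (Uma): manager_id=7 -> Victor

SQL:
SELECT a.name, b.name AS department, c.name AS manager
FROM employees a
LEFT JOIN departments b ON a.dept_id = b.id
LEFT JOIN employees c ON a.manager_id = c.id

Result:
name   | department | manager
-------+------------+--------
Bob    | Marketing  | NULL   
Grace  | Marketing  | NULL   
Eve    | NULL       | Grace  
Olivia | Marketing  | Bob    
Frank  | Marketing  | NULL   
Yara   | Finance    | Bob    
Victor | Research   | Bob    
Karen  | Research   | NULL   
Uma    | Marketing  | Victor 


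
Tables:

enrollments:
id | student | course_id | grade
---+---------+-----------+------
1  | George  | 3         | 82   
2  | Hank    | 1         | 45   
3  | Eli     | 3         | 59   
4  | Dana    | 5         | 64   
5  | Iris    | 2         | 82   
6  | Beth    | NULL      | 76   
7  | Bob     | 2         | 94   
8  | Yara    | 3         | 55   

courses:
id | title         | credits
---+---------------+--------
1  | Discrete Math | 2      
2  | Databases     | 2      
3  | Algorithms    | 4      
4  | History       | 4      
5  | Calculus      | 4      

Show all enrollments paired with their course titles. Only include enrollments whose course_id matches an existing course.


INNER JOIN keeps only enrollments rows whose course_id matches an id in courses. Walk through each enrollment:
  - enrollment 1 (George): course_id=3 -> matches Algorithms
  - enrollment 2 (Hank): course_id=1 -> matches Discrete Math
  - enrollment 3 (Eli): course_id=3 -> matches Algorithms
  - enrollment 4 (Dana): course_id=5 -> matches Calculus
  - enrollment 5 (Iris): course_id=2 -> matches Databases
  - enrollment 6 (Beth): course_id=NULL, no match -> dropped
  - enrollment 7 (Bob): course_id=2 -> matches Databases
  - enrollment 8 (Yara): course_id=3 -> matches Algorithms
So 1 of 8 rows is dropped.

SQL:
SELECT a.student, b.title AS course
FROM enrollments a
INNER JOIN courses b ON a.course_id = b.id

Result:
student | course       
--------+--------------
George  | Algorithms   
Hank    | Discrete Math
Eli     | Algorithms   
Dana    | Calculus     
Iris    | Databases    
Bob     | Databases    
Yara    | Algorithms   


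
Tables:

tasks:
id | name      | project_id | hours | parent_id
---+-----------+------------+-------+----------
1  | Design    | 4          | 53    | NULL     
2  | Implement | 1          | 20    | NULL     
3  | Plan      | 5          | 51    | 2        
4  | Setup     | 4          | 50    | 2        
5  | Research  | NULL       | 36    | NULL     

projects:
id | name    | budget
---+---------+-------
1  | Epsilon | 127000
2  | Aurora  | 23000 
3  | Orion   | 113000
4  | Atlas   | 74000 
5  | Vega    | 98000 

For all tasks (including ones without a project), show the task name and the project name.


LEFT JOIN keeps every row from tasks (the left table); where project_id has no match in projects, the project columns become NULL. Walk through each task:
  - task 1 (Design): project_id=4 -> matches Atlas
  - task 2 (Implement): project_id=1 -> matches Epsilon
  - task 3 (Plan): project_id=5 -> matches Vega
  - task 4 (Setup): project_id=4 -> matches Atlas
  - task 5 (Research): project_id=NULL, no match -> kept with NULL
All 5 rows appear; 1 has NULL project.

SQL:
SELECT a.name, b.name AS project
FROM tasks a
LEFT JOIN projects b ON a.project_id = b.id

Result:
name      | project
----------+--------
Design    | Atlas  
Implement | Epsilon
Plan      | Vega   
Setup     | Atlas  
Research  | NULL   


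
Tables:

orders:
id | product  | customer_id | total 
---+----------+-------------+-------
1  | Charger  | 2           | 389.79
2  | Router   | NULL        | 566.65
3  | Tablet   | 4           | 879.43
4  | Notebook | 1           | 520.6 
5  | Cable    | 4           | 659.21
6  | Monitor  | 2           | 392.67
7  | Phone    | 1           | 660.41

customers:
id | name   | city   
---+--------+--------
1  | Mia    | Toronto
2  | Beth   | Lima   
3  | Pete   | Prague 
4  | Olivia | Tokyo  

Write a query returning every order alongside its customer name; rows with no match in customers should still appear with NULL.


LEFT JOIN keeps every row from orders (the left table); where customer_id has no match in customers, the customer columns become NULL. Walk through each order:
  - order 1 (Charger): customer_id=2 -> matches Beth
  - order 2 (Router): customer_id=NULL, no match -> kept with NULL
  - order 3 (Tablet): customer_id=4 -> matches Olivia
  - order 4 (Notebook): customer_id=1 -> matches Mia
  - order 5 (Cable): customer_id=4 -> matches Olivia
  - order 6 (Monitor): customer_id=2 -> matches Beth
  - order 7 (Phone): customer_id=1 -> matches Mia
All 7 rows appear; 1 has NULL customer.

SQL:
SELECT a.product, b.name AS customer
FROM orders a
LEFT JOIN customers b ON a.customer_id = b.id

Result:
product  | customer
---------+---------
Charger  | Beth    
Router   | NULL    
Tablet   | Olivia  
Notebook | Mia     
Cable    | Olivia  
Monitor  | Beth    
Phone    | Mia     


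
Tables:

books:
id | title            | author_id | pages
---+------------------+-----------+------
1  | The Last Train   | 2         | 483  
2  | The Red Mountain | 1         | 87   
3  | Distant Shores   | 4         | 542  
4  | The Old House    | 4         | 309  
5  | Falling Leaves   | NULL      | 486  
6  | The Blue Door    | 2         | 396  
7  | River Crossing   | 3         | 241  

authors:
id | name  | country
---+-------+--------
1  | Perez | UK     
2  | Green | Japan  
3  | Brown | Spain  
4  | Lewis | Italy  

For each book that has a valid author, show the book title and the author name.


INNER JOIN keeps only books rows whose author_id matches an id in authors. Walk through each book:
  - book 1 (The Last Train): author_id=2 -> matches Green
  - book 2 (The Red Mountain): author_id=1 -> matches Perez
  - book 3 (Distant Shores): author_id=4 -> matches Lewis
  - book 4 (The Old House): author_id=4 -> matches Lewis
  - book 5 (Falling Leaves): author_id=NULL, no match -> dropped
  - book 6 (The Blue Door): author_id=2 -> matches Green
  - book 7 (River Crossing): author_id=3 -> matches Brown
So 1 of 7 rows is dropped.

SQL:
SELECT a.title, b.name AS author
FROM books a
INNER JOIN authors b ON a.author_id = b.id

Result:
title            | author
-----------------+-------
The Last Train   | Green 
The Red Mountain | Perez 
Distant Shores   | Lewis 
The Old House    | Lewis 
The Blue Door    | Green 
River Crossing   | Brown 


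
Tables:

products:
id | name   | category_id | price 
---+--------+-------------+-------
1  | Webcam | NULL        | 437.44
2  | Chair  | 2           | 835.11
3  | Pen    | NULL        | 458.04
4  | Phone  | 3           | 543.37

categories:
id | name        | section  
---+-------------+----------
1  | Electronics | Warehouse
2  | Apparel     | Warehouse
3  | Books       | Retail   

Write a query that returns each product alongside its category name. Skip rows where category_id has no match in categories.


INNER JOIN keeps only products rows whose category_id matches an id in categories. Walk through each product:
  - product 1 (Webcam): category_id=NULL, no match -> dropped
  - product 2 (Chair): category_id=2 -> matches Apparel
  - product 3 (Pen): category_id=NULL, no match -> dropped
  - product 4 (Phone): category_id=3 -> matches Books
So 2 of 4 rows are dropped.

SQL:
SELECT a.name, b.name AS category
FROM products a
INNER JOIN categories b ON a.category_id = b.id

Result:
name  | category
------+---------
Chair | Apparel 
Phone | Books   


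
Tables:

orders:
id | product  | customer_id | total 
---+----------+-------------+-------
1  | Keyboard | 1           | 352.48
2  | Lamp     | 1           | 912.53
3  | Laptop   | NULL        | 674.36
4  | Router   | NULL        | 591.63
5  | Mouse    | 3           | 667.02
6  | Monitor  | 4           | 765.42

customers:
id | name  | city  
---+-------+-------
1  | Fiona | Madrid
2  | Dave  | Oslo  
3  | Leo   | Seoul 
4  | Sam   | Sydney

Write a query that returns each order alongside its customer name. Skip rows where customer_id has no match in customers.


INNER JOIN keeps only orders rows whose customer_id matches an id in customers. Walk through each order:
  - order 1 (Keyboard): customer_id=1 -> matches Fiona
  - order 2 (Lamp): customer_id=1 -> matches Fiona
  - order 3 (Laptop): customer_id=NULL, no match -> dropped
  - order 4 (Router): customer_id=NULL, no match -> dropped
  - order 5 (Mouse): customer_id=3 -> matches Leo
  - order 6 (Monitor): customer_id=4 -> matches Sam
So 2 of 6 rows are dropped.

SQL:
SELECT a.product, b.name AS customer
FROM orders a
INNER JOIN customers b ON a.customer_id = b.id

Result:
product  | customer
---------+---------
Keyboard | Fiona   
Lamp     | Fiona   
Mouse    | Leo     
Monitor  | Sam     


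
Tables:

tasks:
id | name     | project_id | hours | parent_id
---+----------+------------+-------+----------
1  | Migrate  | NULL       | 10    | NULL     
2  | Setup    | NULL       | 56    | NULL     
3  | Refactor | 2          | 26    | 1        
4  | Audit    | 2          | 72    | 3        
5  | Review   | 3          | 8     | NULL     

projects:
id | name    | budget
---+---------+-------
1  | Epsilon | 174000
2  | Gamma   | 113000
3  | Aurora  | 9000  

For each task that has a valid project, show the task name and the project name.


INNER JOIN keeps only tasks rows whose project_id matches an id in projects. Walk through each task:
  - task 1 (Migrate): project_id=NULL, no match -> dropped
  - task 2 (Setup): project_id=NULL, no match -> dropped
  - task 3 (Refactor): project_id=2 -> matches Gamma
  - task 4 (Audit): project_id=2 -> matches Gamma
  - task 5 (Review): project_id=3 -> matches Aurora
So 2 of 5 rows are dropped.

SQL:
SELECT a.name, b.name AS project
FROM tasks a
INNER JOIN projects b ON a.project_id = b.id

Result:
name     | project
---------+--------
Refactor | Gamma  
Audit    | Gamma  
Review   | Aurora 


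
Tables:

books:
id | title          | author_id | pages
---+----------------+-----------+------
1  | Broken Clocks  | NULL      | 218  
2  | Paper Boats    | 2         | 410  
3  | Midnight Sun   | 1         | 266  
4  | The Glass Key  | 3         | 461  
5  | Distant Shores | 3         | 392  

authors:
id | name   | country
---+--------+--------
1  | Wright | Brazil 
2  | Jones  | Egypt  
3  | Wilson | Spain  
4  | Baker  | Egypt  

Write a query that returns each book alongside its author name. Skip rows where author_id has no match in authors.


INNER JOIN keeps only books rows whose author_id matches an id in authors. Walk through each book:
  - book 1 (Broken Clocks): author_id=NULL, no match -> dropped
  - book 2 (Paper Boats): author_id=2 -> matches Jones
  - book 3 (Midnight Sun): author_id=1 -> matches Wright
  - book 4 (The Glass Key): author_id=3 -> matches Wilson
  - book 5 (Distant Shores): author_id=3 -> matches Wilson
So 1 of 5 rows is dropped.

SQL:
SELECT a.title, b.name AS author
FROM books a
INNER JOIN authors b ON a.author_id = b.id

Result:
title          | author
---------------+-------
Paper Boats    | Jones 
Midnight Sun   | Wright
The Glass Key  | Wilson
Distant Shores | Wilson


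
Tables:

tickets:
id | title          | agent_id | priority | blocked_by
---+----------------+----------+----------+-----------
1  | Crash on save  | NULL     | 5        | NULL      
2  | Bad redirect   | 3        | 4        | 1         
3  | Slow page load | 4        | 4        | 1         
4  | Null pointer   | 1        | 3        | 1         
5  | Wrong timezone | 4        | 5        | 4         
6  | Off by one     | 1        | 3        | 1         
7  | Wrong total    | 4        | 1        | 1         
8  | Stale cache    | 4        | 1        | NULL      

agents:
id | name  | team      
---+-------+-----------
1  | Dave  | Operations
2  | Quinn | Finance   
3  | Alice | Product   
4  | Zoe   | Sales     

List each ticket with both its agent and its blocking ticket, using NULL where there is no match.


Two LEFT JOINs from the same base table tickets: one to agents via agent_id, one to tickets itself via blocked_by. Both are LEFT so every ticket is preserved.
Match against agents:
  - ticket 1 (Crash on save): agent_id=NULL, no match -> kept with NULL
  - ticket 2 (Bad redirect): agent_id=3 -> matches Alice
  - ticket 3 (Slow page load): agent_id=4 -> matches Zoe
  - ticket 4 (Null pointer): agent_id=1 -> matches Dave
  - ticket 5 (Wrong timezone): agent_id=4 -> matches Zoe
  - ticket 6 (Off by one): agent_id=1 -> matches Dave
  - ticket 7 (Wrong total): agent_id=4 -> matches Zoe
  - ticket 8 (Stale cache): agent_id=4 -> matches Zoe
Match against tickets (self):
  - ticket 1 (Crash on save): blocked_by=NULL -> NULL
  - ticket 2 (Bad redirect): blocked_by=1 -> Crash on save
  - ticket 3 (Slow page load): blocked_by=1 -> Crash on save
  - ticket 4 (Null pointer): blocked_by=1 -> Crash on save
  - ticket 5 (Wrong timezone): blocked_by=4 -> Null pointer
  - ticket 6 (Off by one): blocked_by=1 -> Crash on save
  - ticket 7 (Wrong total): blocked_by=1 -> Crash on save
  - ticket 8 (Stale cache): blocked_by=NULL -> NULL

SQL:
SELECT a.title, b.name AS agent, c.title AS blocked_by
FROM tickets a
LEFT JOIN agents b ON a.agent_id = b.id
LEFT JOIN tickets c ON a.blocked_by = c.id

Result:
title          | agent | blocked_by   
---------------+-------+--------------
Crash on save  | NULL  | NULL         
Bad redirect   | Alice | Crash on save
Slow page load | Zoe   | Crash on save
Null pointer   | Dave  | Crash on save
Wrong timezone | Zoe   | Null pointer 
Off by one     | Dave  | Crash on save
Wrong total    | Zoe   | Crash on save
Stale cache    | Zoe   | NULL         


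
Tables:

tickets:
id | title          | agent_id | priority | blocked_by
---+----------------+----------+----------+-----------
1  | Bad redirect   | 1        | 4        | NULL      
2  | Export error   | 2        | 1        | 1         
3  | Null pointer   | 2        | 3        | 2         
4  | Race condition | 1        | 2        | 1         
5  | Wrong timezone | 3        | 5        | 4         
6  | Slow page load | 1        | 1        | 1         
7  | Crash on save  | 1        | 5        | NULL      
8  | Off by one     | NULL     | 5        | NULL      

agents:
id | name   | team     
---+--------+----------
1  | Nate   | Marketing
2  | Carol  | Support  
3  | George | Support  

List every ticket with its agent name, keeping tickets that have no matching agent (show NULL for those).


LEFT JOIN keeps every row from tickets (the left table); where agent_id has no match in agents, the agent columns become NULL. Walk through each ticket:
  - ticket 1 (Bad redirect): agent_id=1 -> matches Nate
  - ticket 2 (Export error): agent_id=2 -> matches Carol
  - ticket 3 (Null pointer): agent_id=2 -> matches Carol
  - ticket 4 (Race condition): agent_id=1 -> matches Nate
  - ticket 5 (Wrong timezone): agent_id=3 -> matches George
  - ticket 6 (Slow page load): agent_id=1 -> matches Nate
  - ticket 7 (Crash on save): agent_id=1 -> matches Nate
  - ticket 8 (Off by one): agent_id=NULL, no match -> kept with NULL
All 8 rows appear; 1 has NULL agent.

SQL:
SELECT a.title, b.name AS agent
FROM tickets a
LEFT JOIN agents b ON a.agent_id = b.id

Result:
title          | agent 
---------------+-------
Bad redirect   | Nate  
Export error   | Carol 
Null pointer   | Carol 
Race condition | Nate  
Wrong timezone | George
Slow page load | Nate  
Crash on save  | Nate  
Off by one     | NULL  


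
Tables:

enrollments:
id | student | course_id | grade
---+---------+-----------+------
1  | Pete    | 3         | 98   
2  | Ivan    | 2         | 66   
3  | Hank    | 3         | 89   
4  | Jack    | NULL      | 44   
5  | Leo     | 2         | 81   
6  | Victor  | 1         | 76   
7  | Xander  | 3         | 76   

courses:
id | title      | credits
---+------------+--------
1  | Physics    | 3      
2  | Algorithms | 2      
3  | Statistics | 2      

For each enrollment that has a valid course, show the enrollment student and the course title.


INNER JOIN keeps only enrollments rows whose course_id matches an id in courses. Walk through each enrollment:
  - enrollment 1 (Pete): course_id=3 -> matches Statistics
  - enrollment 2 (Ivan): course_id=2 -> matches Algorithms
  - enrollment 3 (Hank): course_id=3 -> matches Statistics
  - enrollment 4 (Jack): course_id=NULL, no match -> dropped
  - enrollment 5 (Leo): course_id=2 -> matches Algorithms
  - enrollment 6 (Victor): course_id=1 -> matches Physics
  - enrollment 7 (Xander): course_id=3 -> matches Statistics
So 1 of 7 rows is dropped.

SQL:
SELECT a.student, b.title AS course
FROM enrollments a
INNER JOIN courses b ON a.course_id = b.id

Result:
student | course    
--------+-----------
Pete    | Statistics
Ivan    | Algorithms
Hank    | Statistics
Leo     | Algorithms
Victor  | Physics   
Xander  | Statistics


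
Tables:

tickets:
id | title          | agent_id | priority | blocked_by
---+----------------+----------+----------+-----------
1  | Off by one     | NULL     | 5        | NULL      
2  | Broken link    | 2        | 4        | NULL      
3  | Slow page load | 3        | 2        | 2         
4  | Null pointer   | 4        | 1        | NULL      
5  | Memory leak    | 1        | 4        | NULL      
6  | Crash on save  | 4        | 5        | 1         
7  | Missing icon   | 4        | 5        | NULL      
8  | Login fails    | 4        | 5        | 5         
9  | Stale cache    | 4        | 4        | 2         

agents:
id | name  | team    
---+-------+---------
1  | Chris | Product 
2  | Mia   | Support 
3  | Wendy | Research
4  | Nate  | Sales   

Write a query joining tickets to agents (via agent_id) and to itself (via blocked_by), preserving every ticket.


Two LEFT JOINs from the same base table tickets: one to agents via agent_id, one to tickets itself via blocked_by. Both are LEFT so every ticket is preserved.
Match against agents:
  - ticket 1 (Off by one): agent_id=NULL, no match -> kept with NULL
  - ticket 2 (Broken link): agent_id=2 -> matches Mia
  - ticket 3 (Slow page load): agent_id=3 -> matches Wendy
  - ticket 4 (Null pointer): agent_id=4 -> matches Nate
  - ticket 5 (Memory leak): agent_id=1 -> matches Chris
  - ticket 6 (Crash on save): agent_id=4 -> matches Nate
  - ticket 7 (Missing icon): agent_id=4 -> matches Nate
  - ticket 8 (Login fails): agent_id=4 -> matches Nate
  - ticket 9 (Stale cache): agent_id=4 -> matches Nate
Match against tickets (self):
  - ticket 1 (Off by one): blocked_by=NULL -> NULL
  - ticket 2 (Broken link): blocked_by=NULL -> NULL
  - ticket 3 (Slow page load): blocked_by=2 -> Broken link
  - ticket 4 (Null pointer): blocked_by=NULL -> NULL
  - ticket 5 (Memory leak): blocked_by=NULL -> NULL
  - ticket 6 (Crash on save): blocked_by=1 -> Off by one
  - ticket 7 (Missing icon): blocked_by=NULL -> NULL
  - ticket 8 (Login fails): blocked_by=5 -> Memory leak
  - ticket 9 (Stale cache): blocked_by=2 -> Broken link

SQL:
SELECT a.title, b.name AS agent, c.title AS blocked_by
FROM tickets a
LEFT JOIN agents b ON a.agent_id = b.id
LEFT JOIN tickets c ON a.blocked_by = c.id

Result:
title          | agent | blocked_by 
---------------+-------+------------
Off by one     | NULL  | NULL       
Broken link    | Mia   | NULL       
Slow page load | Wendy | Broken link
Null pointer   | Nate  | NULL       
Memory leak    | Chris | NULL       
Crash on save  | Nate  | Off by one 
Missing icon   | Nate  | NULL       
Login fails    | Nate  | Memory leak
Stale cache    | Nate  | Broken link


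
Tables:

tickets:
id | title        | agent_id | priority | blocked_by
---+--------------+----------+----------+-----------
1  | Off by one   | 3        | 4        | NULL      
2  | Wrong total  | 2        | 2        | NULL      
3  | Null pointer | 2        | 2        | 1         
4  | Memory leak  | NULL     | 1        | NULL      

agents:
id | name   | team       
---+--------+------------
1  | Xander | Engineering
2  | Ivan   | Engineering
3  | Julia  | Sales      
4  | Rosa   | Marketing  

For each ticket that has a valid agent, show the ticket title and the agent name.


INNER JOIN keeps only tickets rows whose agent_id matches an id in agents. Walk through each ticket:
  - ticket 1 (Off by one): agent_id=3 -> matches Julia
  - ticket 2 (Wrong total): agent_id=2 -> matches Ivan
  - ticket 3 (Null pointer): agent_id=2 -> matches Ivan
  - ticket 4 (Memory leak): agent_id=NULL, no match -> dropped
So 1 of 4 rows is dropped.

SQL:
SELECT a.title, b.name AS agent
FROM tickets a
INNER JOIN agents b ON a.agent_id = b.id

Result:
title        | agent
-------------+------
Off by one   | Julia
Wrong total  | Ivan 
Null pointer | Ivan 


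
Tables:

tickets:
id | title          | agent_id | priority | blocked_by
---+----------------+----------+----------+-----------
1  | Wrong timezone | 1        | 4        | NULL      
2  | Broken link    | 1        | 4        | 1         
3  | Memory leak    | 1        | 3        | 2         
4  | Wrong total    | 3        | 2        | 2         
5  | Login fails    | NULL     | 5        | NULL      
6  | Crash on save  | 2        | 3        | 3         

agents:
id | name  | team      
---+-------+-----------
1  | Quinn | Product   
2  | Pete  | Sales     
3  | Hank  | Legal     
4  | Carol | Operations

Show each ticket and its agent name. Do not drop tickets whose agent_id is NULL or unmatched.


LEFT JOIN keeps every row from tickets (the left table); where agent_id has no match in agents, the agent columns become NULL. Walk through each ticket:
  - ticket 1 (Wrong timezone): agent_id=1 -> matches Quinn
  - ticket 2 (Broken link): agent_id=1 -> matches Quinn
  - ticket 3 (Memory leak): agent_id=1 -> matches Quinn
  - ticket 4 (Wrong total): agent_id=3 -> matches Hank
  - ticket 5 (Login fails): agent_id=NULL, no match -> kept with NULL
  - ticket 6 (Crash on save): agent_id=2 -> matches Pete
All 6 rows appear; 1 has NULL agent.

SQL:
SELECT a.title, b.name AS agent
FROM tickets a
LEFT JOIN agents b ON a.agent_id = b.id

Result:
title          | agent
---------------+------
Wrong timezone | Quinn
Broken link    | Quinn
Memory leak    | Quinn
Wrong total    | Hank 
Login fails    | NULL 
Crash on save  | Pete 
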